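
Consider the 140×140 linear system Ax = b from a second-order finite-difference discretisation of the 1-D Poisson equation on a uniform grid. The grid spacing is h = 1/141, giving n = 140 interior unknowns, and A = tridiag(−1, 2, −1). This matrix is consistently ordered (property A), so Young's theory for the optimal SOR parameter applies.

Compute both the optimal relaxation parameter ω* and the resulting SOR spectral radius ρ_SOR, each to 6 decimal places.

[ρ_J] n=140: ρ(B_J) = cos(π/(n+1)) = cos(π/141) = 0.999752.
√(1 − cos²(π/141)) = sin(π/141) ≈ 0.0222790.
Young: ω* = 2/(1+√(1−ρ_J²)) = 2/(1+0.0222790) = 2/1.0222790 = 1.956413.
At ω = 1.956413 every |λ(B_ω)| = ω−1, so ρ_SOR = 0.956413.

ω* = 1.956413, ρ_SOR = 0.956413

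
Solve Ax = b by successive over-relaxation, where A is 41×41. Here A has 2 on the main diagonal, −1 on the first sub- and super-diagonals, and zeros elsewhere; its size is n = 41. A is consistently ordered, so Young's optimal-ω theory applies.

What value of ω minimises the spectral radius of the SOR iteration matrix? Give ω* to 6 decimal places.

B_J for the 41×41 system has eigenvalues cos(kπ/42); ρ_J = cos(π/42) = 0.997204.
√(1 − cos²(π/42)) = sin(π/42) ≈ 0.0747301.
[ω*] 2 ÷ (1 + 0.0747301) = 2 ÷ 1.0747301 = 1.860932.
ρ_SOR = ω* − 1 = 1.860932 − 1 = 0.860932.

ω* = 1.860932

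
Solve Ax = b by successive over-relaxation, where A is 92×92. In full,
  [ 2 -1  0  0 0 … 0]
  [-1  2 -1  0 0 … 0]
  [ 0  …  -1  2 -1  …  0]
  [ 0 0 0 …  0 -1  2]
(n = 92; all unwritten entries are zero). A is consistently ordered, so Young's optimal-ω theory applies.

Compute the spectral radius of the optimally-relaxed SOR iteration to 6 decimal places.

½·tridiag(1,0,1) at n=92: λ_k = cos(kπ/93); max |λ| at k=1 ⇒ ρ_J = cos(π/93) ≈ 0.999429.
√(1−ρ_J²) simplifies to sin(π/93) = 0.0337741.
ω* = 2/(1+0.0337741) = 1.934659
ρ_SOR = ω* − 1 ≈ 0.934659.

ρ_SOR = 0.934659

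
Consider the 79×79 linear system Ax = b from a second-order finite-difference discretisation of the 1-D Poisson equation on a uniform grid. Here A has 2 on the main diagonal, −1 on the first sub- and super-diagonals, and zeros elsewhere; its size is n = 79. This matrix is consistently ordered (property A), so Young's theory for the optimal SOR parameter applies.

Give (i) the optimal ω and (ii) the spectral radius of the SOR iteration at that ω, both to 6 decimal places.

ω* = 1.924447, ρ_SOR = 0.924447

n=79: λ(B_J) = 1 − λ(A)/2 = cos(kπ/80); k=1 gives ρ_J = 0.999229.
1 − cos²(π/80) = sin²(π/80) ⇒ √(1−ρ_J²) = sin(π/80) = 0.0392598.
Then 2/(1+√(1−ρ_J²)) = 2/(1+0.0392598); ω* = 2/1.0392598 = 1.924447.
ρ(B_{ω*}) = ω*−1 = 0.924447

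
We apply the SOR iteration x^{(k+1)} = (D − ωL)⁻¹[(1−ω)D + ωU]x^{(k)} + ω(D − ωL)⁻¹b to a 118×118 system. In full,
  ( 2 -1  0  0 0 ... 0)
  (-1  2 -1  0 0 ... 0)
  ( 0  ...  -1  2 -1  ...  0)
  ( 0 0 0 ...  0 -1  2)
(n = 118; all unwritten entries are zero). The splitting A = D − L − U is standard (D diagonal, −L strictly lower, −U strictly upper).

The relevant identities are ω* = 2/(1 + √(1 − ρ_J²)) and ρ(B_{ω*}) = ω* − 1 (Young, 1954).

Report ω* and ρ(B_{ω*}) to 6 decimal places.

ω* = 1.948564, ρ_SOR = 0.948564

spectrum of D⁻¹(L+U) = {cos(kπ/119) : 1≤k≤118}; ρ_J = cos(π/119) = 0.999652.
√(1−ρ_J²) = |sin(π/119)| = 0.0263969
ω* = 2/(1 + 0.0263969) = 2/1.0263969 = 1.948564.
ρ_SOR = ω* − 1 = 1.948564 − 1 = 0.948564.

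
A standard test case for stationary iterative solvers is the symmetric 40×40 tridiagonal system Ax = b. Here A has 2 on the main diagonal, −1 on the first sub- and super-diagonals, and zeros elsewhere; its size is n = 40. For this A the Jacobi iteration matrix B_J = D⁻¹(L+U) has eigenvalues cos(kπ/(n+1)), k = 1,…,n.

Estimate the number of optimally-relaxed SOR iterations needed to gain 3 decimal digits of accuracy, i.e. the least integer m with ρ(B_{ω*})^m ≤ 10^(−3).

m = 46

n=40: λ(B_J) = 1 − λ(A)/2 = cos(kπ/41); k=1 gives ρ_J = 0.9970658.
root = sin(π/41) = 0.0765493  (since 1−cos² = sin²).
Young: ω* = 2/(1+√(1−ρ_J²)) = 2/(1+0.0765493) = 2/1.0765493 = 1.8577877.
At ω = 1.8577877 every |λ(B_ω)| = ω−1, so ρ_SOR = 0.8577877.
(0.8577877)^m ≤ 10^{−3}  ⇒  m·ln(0.8577877) ≤ −3·ln10  ⇒  m ≥ 45.031  ⇒  m = 46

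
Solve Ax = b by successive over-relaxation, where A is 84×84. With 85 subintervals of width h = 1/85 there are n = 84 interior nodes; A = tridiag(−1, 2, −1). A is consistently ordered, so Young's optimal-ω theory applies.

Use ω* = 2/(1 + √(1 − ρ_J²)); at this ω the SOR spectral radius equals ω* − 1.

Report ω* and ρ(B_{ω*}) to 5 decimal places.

ρ_J = max_k |cos(kπ/85)| = cos(π/85) = 0.99932
√(1−ρ_J²) = |sin(π/85)| = 0.036951
ω* = 2 / (1 + 0.036951) = 2 / 1.036951 ≈ 1.92873.
ρ_SOR = ω* − 1 ≈ 0.92873.

ω* = 1.92873, ρ_SOR = 0.92873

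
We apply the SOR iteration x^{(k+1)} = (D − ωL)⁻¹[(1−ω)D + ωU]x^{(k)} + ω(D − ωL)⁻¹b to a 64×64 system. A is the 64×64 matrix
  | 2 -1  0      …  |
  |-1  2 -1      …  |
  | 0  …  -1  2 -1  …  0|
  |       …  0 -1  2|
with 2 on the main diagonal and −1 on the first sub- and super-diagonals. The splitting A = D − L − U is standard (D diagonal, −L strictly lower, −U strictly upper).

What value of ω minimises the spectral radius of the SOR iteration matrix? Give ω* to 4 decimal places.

n=64: λ(B_J) = 1 − λ(A)/2 = cos(kπ/65); k=1 gives ρ_J = 0.9988.
√(1−ρ_J²) = |sin(π/65)| = 0.04831
ω* = 2/(1+0.04831) = 1.9078
ρ_SOR = ω* − 1 = 1.9078 − 1 = 0.9078.

ω* = 1.9078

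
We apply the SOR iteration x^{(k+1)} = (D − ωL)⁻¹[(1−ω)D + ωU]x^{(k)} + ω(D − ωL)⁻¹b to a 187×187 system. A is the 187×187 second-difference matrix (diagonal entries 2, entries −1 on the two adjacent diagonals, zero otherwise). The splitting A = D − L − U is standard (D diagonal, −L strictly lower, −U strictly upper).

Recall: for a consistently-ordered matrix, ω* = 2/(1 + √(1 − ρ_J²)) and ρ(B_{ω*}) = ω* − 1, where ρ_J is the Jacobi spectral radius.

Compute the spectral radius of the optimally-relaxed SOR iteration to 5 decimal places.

ρ_SOR = 0.96713

B_J for the 187×187 system has eigenvalues cos(kπ/188); ρ_J = cos(π/188) = 0.99986.
root = sin(π/188) = 0.016710  (since 1−cos² = sin²).
ω* = 2/(1 + 0.016710) = 2/1.016710 = 1.96713.
ρ_SOR = ω* − 1 ≈ 0.96713.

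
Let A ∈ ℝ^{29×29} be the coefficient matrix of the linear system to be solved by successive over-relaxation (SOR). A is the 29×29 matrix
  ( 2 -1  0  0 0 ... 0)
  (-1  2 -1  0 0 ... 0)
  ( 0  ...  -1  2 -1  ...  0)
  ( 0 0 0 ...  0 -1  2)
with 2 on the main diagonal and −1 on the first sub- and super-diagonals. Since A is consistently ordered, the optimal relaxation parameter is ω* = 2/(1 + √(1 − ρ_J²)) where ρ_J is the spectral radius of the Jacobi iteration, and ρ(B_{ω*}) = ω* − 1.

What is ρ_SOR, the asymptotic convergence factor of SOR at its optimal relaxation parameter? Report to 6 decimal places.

ρ_SOR = 0.810727

ρ_J = max_k |cos(kπ/30)| = cos(π/30) = 0.994522
√(1−ρ_J²) simplifies to sin(π/30) = 0.1045285.
Young: ω* = 2/(1+√(1−ρ_J²)) = 2/(1+0.1045285) = 2/1.1045285 = 1.810727.
[ρ_SOR] ω* − 1 = 0.810727.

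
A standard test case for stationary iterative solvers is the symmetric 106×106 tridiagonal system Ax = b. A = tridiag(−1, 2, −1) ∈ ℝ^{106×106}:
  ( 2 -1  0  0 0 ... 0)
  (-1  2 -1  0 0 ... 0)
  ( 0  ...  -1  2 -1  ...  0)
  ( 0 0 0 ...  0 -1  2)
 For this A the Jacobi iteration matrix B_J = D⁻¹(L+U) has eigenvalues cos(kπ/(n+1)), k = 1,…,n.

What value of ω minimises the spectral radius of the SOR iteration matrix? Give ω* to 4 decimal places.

ω* = 1.9430

spectrum of D⁻¹(L+U) = {cos(kπ/107) : 1≤k≤106}; ρ_J = cos(π/107) = 0.9996.
1 − cos²(π/107) = sin²(π/107) ⇒ √(1−ρ_J²) = sin(π/107) = 0.02936.
So ω* = 2/1.02936 = 1.9430 (Young).
ρ_SOR = ω* − 1 ≈ 0.9430.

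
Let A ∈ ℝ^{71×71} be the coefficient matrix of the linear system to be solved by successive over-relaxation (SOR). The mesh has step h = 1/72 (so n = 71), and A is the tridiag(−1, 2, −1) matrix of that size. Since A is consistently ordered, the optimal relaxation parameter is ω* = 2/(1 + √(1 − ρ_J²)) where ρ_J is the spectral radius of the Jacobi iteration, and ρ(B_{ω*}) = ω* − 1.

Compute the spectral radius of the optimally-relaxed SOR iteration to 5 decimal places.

ρ_SOR = 0.91641

With n=71, ρ(Jacobi) = cos(π/72) = 0.99905.
√(1 − cos²(π/72)) = sin(π/72) ≈ 0.043619.
So ω* = 2/1.043619 = 1.91641 (Young).
At ω = 1.91641 every |λ(B_ω)| = ω−1, so ρ_SOR = 0.91641.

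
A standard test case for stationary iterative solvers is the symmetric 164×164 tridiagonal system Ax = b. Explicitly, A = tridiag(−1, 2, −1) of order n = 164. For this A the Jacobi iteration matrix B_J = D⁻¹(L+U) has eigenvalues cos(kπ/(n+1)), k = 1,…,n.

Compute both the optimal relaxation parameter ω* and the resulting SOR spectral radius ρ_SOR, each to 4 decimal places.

ρ_J = max_k |cos(kπ/165)| = cos(π/165) = 0.9998
√(1 − cos²(π/165)) = sin(π/165) ≈ 0.01904.
Then 2/(1+√(1−ρ_J²)) = 2/(1+0.01904); ω* = 2/1.01904 = 1.9626.
At ω = 1.9626 every |λ(B_ω)| = ω−1, so ρ_SOR = 0.9626.

ω* = 1.9626, ρ_SOR = 0.9626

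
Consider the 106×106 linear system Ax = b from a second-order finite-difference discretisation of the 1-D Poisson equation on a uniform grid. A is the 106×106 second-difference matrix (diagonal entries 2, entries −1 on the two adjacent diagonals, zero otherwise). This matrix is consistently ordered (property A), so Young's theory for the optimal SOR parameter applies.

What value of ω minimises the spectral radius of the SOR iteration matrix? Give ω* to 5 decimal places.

ω* = 1.94296

[ρ_J] n=106: ρ(B_J) = cos(π/(n+1)) = cos(π/107) = 0.99957.
√(1−ρ_J²) simplifies to sin(π/107) = 0.029356.
ω* = 2 / (1 + 0.029356) = 2 / 1.029356 ≈ 1.94296.
Hence ρ(B_{ω*}) = 1.94296 − 1 = 0.94296.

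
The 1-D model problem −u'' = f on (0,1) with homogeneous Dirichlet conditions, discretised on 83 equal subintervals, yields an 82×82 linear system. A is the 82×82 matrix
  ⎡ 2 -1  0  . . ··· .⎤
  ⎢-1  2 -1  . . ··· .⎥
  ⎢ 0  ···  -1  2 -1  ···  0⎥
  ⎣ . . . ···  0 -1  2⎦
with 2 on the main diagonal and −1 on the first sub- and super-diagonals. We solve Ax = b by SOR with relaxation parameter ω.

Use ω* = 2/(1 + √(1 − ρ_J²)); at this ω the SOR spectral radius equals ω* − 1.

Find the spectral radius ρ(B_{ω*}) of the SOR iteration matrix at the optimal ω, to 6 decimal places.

spectrum of D⁻¹(L+U) = {cos(kπ/83) : 1≤k≤82}; ρ_J = cos(π/83) = 0.999284.
√(1−ρ_J²) simplifies to sin(π/83) = 0.0378415.
[ω*] 2 ÷ (1 + 0.0378415) = 2 ÷ 1.0378415 = 1.927077.
[ρ_SOR] ω* − 1 = 0.927077.

ρ_SOR = 0.927077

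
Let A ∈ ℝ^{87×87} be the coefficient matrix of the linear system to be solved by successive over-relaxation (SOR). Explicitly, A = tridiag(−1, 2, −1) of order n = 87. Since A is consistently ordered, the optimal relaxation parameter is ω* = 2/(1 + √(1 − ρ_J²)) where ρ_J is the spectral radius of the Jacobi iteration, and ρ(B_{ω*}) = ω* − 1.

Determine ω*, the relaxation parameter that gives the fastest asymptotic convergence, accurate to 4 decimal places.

½·tridiag(1,0,1) at n=87: λ_k = cos(kπ/88); max |λ| at k=1 ⇒ ρ_J = cos(π/88) ≈ 0.9994.
√(1 − cos²(π/88)) = sin(π/88) ≈ 0.03569.
[ω*] 2 ÷ (1 + 0.03569) = 2 ÷ 1.03569 = 1.9311.
[ρ_SOR] ω* − 1 = 0.9311.

ω* = 1.9311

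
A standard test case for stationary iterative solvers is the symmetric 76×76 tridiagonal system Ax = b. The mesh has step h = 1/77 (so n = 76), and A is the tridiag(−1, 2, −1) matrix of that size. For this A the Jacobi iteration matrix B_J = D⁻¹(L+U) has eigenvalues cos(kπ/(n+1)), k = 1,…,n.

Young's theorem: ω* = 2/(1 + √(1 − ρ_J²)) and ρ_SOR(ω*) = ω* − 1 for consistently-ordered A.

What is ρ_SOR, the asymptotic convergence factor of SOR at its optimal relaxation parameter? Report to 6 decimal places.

ρ_SOR = 0.921620

ρ_J = max_k |cos(kπ/77)| = cos(π/77) = 0.999168
√(1−ρ_J²) simplifies to sin(π/77) = 0.0407886.
So ω* = 2/1.0407886 = 1.921620 (Young).
ρ(B_{ω*}) = ω*−1 = 0.921620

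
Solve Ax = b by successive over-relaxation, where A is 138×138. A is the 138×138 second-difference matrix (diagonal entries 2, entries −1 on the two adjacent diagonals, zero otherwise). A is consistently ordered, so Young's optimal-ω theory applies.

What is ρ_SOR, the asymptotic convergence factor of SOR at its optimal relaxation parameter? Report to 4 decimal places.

spectrum of D⁻¹(L+U) = {cos(kπ/139) : 1≤k≤138}; ρ_J = cos(π/139) = 0.9997.
√(1−ρ_J²) = |sin(π/139)| = 0.02260
ω* = 2/(1+0.02260) = 1.9558
ρ(B_{ω*}) = ω*−1 = 0.9558

ρ_SOR = 0.9558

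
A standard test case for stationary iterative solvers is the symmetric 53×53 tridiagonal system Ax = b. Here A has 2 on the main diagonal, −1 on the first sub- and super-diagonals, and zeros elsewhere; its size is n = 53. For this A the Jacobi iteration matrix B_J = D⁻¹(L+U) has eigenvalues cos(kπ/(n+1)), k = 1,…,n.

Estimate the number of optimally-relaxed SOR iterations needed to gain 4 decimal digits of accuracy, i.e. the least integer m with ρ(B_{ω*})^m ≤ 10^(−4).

ρ_J = max_k |cos(kπ/54)| = cos(π/54) = 0.9983082
√(1 − cos²(π/54)) = sin(π/54) ≈ 0.0581448.
ω* = 2 / (1 + 0.0581448) = 2 / 1.0581448 ≈ 1.8901005.
ρ(B_{ω*}) = ω*−1 = 0.8901005
For 4 digits: m = 4·ln10 / (−ln 0.8901005) = 9.21034/0.116421 = 79.112; round up → m = 80.

m = 80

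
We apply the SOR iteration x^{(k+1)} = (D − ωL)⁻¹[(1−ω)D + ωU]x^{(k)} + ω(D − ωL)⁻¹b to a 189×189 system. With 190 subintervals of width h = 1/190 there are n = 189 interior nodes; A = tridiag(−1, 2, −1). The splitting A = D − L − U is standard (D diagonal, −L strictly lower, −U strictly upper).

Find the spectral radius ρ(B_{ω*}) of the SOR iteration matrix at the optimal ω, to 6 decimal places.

ρ_SOR = 0.967470

B_J for the 189×189 system has eigenvalues cos(kπ/190); ρ_J = cos(π/190) = 0.999863.
1 − cos²(π/190) = sin²(π/190) ⇒ √(1−ρ_J²) = sin(π/190) = 0.0165339.
ω* = 2/(1+0.0165339) = 1.967470
ρ_SOR = ω* − 1 = 1.967470 − 1 = 0.967470.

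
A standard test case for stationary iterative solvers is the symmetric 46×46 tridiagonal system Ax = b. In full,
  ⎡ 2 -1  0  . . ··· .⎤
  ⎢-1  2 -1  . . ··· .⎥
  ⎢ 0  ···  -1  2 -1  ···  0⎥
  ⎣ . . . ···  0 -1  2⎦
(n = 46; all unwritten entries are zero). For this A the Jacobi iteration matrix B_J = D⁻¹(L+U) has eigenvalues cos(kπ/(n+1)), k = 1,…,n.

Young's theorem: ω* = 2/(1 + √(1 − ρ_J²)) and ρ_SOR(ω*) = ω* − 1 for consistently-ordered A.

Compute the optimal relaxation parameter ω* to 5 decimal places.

ω* = 1.87478

With n=46, ρ(Jacobi) = cos(π/47) = 0.99777.
root = sin(π/47) = 0.066793  (since 1−cos² = sin²).
[ω*] 2 ÷ (1 + 0.066793) = 2 ÷ 1.066793 = 1.87478.
ρ_SOR = ω* − 1 = 1.87478 − 1 = 0.87478.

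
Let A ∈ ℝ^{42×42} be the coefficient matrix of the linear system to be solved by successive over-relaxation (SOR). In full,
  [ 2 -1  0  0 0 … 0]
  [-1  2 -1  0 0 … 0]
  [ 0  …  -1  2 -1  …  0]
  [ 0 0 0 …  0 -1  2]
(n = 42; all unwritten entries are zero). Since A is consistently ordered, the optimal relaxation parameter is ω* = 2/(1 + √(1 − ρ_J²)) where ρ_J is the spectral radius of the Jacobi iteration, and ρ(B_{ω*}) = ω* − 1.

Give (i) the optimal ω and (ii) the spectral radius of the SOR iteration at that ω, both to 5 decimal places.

B_J for the 42×42 system has eigenvalues cos(kπ/43); ρ_J = cos(π/43) = 0.99733.
root = sin(π/43) = 0.072995  (since 1−cos² = sin²).
ω* = 2/(1 + 0.072995) = 2/1.072995 = 1.86394.
ρ_SOR = ω* − 1 = 1.86394 − 1 = 0.86394.

ω* = 1.86394, ρ_SOR = 0.86394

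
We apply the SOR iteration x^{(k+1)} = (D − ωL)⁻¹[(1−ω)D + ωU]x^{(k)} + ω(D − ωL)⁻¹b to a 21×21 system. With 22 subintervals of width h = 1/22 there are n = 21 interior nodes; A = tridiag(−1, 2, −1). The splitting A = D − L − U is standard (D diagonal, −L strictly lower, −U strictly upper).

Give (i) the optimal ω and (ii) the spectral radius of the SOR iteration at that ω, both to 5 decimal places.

ω* = 1.75083, ρ_SOR = 0.75083

spectrum of D⁻¹(L+U) = {cos(kπ/22) : 1≤k≤21}; ρ_J = cos(π/22) = 0.98982.
1 − cos²(π/22) = sin²(π/22) ⇒ √(1−ρ_J²) = sin(π/22) = 0.142315.
ω* = 2/(1 + 0.142315) = 2/1.142315 = 1.75083.
Hence ρ(B_{ω*}) = 1.75083 − 1 = 0.75083.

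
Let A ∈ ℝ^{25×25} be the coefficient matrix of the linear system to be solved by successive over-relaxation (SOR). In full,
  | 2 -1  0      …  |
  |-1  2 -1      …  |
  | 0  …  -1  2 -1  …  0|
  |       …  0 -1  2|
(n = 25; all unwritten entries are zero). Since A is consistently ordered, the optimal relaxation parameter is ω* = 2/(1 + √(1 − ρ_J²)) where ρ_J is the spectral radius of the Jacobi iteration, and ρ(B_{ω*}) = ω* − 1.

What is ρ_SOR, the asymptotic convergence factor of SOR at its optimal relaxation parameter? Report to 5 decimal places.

ρ_SOR = 0.78486

ρ_J = max_k |cos(kπ/26)| = cos(π/26) = 0.99271
root = sin(π/26) = 0.120537  (since 1−cos² = sin²).
[ω*] 2 ÷ (1 + 0.120537) = 2 ÷ 1.120537 = 1.78486.
and ρ(B_{ω*}) = 1.78486 − 1 = 0.78486.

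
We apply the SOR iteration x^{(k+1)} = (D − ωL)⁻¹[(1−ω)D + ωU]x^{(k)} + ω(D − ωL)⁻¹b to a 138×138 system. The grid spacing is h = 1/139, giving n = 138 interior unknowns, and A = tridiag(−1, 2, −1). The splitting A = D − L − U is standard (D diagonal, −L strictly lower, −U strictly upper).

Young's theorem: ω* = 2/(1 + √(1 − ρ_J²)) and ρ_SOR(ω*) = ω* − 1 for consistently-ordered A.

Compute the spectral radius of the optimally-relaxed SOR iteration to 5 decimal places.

With n=138, ρ(Jacobi) = cos(π/139) = 0.99974.
√(1−ρ_J²) simplifies to sin(π/139) = 0.022599.
Young: ω* = 2/(1+√(1−ρ_J²)) = 2/(1+0.022599) = 2/1.022599 = 1.95580.
[ρ_SOR] ω* − 1 = 0.95580.

ρ_SOR = 0.95580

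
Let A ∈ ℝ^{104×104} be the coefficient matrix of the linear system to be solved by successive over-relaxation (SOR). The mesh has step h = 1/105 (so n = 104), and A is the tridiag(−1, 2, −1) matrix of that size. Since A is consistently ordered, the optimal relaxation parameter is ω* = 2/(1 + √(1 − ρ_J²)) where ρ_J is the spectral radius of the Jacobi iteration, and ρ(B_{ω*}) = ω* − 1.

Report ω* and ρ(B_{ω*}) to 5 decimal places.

With n=104, ρ(Jacobi) = cos(π/105) = 0.99955.
1 − cos²(π/105) = sin²(π/105) ⇒ √(1−ρ_J²) = sin(π/105) = 0.029915.
So ω* = 2/1.029915 = 1.94191 (Young).
ρ_SOR = ω* − 1 = 1.94191 − 1 = 0.94191.

ω* = 1.94191, ρ_SOR = 0.94191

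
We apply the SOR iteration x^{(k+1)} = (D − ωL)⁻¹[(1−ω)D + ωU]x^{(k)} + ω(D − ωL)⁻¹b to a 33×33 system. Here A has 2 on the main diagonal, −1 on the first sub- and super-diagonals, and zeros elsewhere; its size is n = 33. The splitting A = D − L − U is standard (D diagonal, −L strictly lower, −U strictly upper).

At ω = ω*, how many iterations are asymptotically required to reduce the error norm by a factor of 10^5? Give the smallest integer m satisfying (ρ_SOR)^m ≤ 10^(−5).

B_J for the 33×33 system has eigenvalues cos(kπ/34); ρ_J = cos(π/34) = 0.9957342.
√(1−ρ_J²) simplifies to sin(π/34) = 0.0922684.
Then 2/(1+√(1−ρ_J²)) = 2/(1+0.0922684); ω* = 2/1.0922684 = 1.8310518.
At ω = 1.8310518 every |λ(B_ω)| = ω−1, so ρ_SOR = 0.8310518.
5·ln10 = 11.5129; −ln(0.8310518) = 0.185063; m = ⌈11.5129/0.185063⌉ = ⌈62.211⌉ = 63.

m = 63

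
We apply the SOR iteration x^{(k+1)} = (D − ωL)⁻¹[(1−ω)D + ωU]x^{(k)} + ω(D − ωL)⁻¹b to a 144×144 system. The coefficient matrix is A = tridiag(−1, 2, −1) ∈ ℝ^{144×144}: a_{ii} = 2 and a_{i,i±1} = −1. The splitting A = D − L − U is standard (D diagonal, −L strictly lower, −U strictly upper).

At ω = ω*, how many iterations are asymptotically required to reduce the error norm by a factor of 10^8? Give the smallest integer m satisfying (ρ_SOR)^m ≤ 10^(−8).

m = 426

[ρ_J] n=144: ρ(B_J) = cos(π/(n+1)) = cos(π/145) = 0.9997653.
root = sin(π/145) = 0.0216645  (since 1−cos² = sin²).
[ω*] 2 ÷ (1 + 0.0216645) = 2 ÷ 1.0216645 = 1.9575898.
ρ(B_{ω*}) = ω*−1 = 0.9575898
Need (0.9575898)^m ≤ 10^(−8): m ≥ 8·ln10/|ln 0.9575898| = 18.4207/0.0433358 = 425.069 ⇒ m = 426.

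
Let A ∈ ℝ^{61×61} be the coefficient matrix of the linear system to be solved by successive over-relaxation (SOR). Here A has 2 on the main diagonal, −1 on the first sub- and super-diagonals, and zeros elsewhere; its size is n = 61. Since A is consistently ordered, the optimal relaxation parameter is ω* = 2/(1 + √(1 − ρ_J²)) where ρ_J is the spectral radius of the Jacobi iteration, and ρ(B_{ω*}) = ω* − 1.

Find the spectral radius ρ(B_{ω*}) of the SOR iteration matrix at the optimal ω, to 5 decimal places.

With n=61, ρ(Jacobi) = cos(π/62) = 0.99872.
root = sin(π/62) = 0.050649  (since 1−cos² = sin²).
ω* = 2 / (1 + 0.050649) = 2 / 1.050649 ≈ 1.90359.
ρ(B_{ω*}) = ω*−1 = 0.90359

ρ_SOR = 0.90359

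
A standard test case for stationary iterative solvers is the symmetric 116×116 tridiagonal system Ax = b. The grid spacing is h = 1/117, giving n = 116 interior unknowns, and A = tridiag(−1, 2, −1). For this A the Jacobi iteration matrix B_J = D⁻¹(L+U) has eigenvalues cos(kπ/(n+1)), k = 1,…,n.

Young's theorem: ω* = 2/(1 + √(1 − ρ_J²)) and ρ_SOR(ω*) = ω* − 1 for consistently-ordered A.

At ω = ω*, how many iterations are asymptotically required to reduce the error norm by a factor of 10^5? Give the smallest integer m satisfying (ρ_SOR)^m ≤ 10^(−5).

m = 215

With n=116, ρ(Jacobi) = cos(π/117) = 0.9996395.
√(1 − cos²(π/117)) = sin(π/117) ≈ 0.0268480.
Then 2/(1+√(1−ρ_J²)) = 2/(1+0.0268480); ω* = 2/1.0268480 = 1.9477079.
Hence ρ(B_{ω*}) = 1.9477079 − 1 = 0.9477079.
Need (0.9477079)^m ≤ 10^(−5): m ≥ 5·ln10/|ln 0.9477079| = 11.5129/0.0537089 = 214.357 ⇒ m = 215.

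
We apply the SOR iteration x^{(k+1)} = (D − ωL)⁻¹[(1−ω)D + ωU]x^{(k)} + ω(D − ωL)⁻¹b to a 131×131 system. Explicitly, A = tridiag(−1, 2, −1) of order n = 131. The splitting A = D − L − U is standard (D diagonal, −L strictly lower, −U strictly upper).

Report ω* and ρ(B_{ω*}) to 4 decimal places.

ω* = 1.9535, ρ_SOR = 0.9535

ρ_J = max_k |cos(kπ/132)| = cos(π/132) = 0.9997
1 − cos²(π/132) = sin²(π/132) ⇒ √(1−ρ_J²) = sin(π/132) = 0.02380.
So ω* = 2/1.02380 = 1.9535 (Young).
[ρ_SOR] ω* − 1 = 0.9535.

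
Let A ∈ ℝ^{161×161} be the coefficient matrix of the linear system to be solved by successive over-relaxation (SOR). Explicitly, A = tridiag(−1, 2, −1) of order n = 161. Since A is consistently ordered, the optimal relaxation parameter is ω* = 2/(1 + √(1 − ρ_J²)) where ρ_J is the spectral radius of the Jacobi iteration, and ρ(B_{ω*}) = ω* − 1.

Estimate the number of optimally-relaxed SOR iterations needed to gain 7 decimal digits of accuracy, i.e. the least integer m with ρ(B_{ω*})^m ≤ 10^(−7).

½·tridiag(1,0,1) at n=161: λ_k = cos(kπ/162); max |λ| at k=1 ⇒ ρ_J = cos(π/162) ≈ 0.9998120.
√(1−ρ_J²) = |sin(π/162)| = 0.0193913
Young: ω* = 2/(1+√(1−ρ_J²)) = 2/(1+0.0193913) = 2/1.0193913 = 1.9619551.
At ω = 1.9619551 every |λ(B_ω)| = ω−1, so ρ_SOR = 0.9619551.
m ≥ 7·ln10 / (−ln 0.9619551) = 415.549; smallest integer m = 416.

m = 416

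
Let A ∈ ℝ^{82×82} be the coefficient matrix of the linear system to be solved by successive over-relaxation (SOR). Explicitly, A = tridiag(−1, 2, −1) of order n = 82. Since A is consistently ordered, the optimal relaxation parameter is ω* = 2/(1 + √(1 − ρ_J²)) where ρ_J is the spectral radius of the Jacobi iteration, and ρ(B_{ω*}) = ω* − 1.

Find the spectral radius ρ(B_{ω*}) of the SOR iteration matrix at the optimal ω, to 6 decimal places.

[ρ_J] n=82: ρ(B_J) = cos(π/(n+1)) = cos(π/83) = 0.999284.
√(1−ρ_J²) = |sin(π/83)| = 0.0378415
So ω* = 2/1.0378415 = 1.927077 (Young).
At ω = 1.927077 every |λ(B_ω)| = ω−1, so ρ_SOR = 0.927077.

ρ_SOR = 0.927077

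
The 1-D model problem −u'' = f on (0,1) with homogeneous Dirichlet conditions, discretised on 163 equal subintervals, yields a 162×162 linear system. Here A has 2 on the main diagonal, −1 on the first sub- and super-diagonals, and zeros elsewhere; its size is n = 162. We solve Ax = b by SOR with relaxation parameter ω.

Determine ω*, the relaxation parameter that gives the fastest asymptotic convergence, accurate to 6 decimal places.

With n=162, ρ(Jacobi) = cos(π/163) = 0.999814.
√(1−ρ_J²) = |sin(π/163)| = 0.0192724
Then 2/(1+√(1−ρ_J²)) = 2/(1+0.0192724); ω* = 2/1.0192724 = 1.962184.
ρ(B_{ω*}) = ω*−1 = 0.962184

ω* = 1.962184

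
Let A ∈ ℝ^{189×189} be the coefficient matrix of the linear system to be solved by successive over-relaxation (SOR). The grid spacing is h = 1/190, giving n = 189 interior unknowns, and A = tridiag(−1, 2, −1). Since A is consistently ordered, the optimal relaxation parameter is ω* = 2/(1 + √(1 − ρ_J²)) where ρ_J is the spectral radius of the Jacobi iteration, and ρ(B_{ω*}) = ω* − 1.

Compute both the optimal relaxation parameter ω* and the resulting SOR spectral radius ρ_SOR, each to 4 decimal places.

ω* = 1.9675, ρ_SOR = 0.9675

ρ_J = max_k |cos(kπ/190)| = cos(π/190) = 0.9999
√(1−ρ_J²) = |sin(π/190)| = 0.01653
ω* = 2/(1+0.01653) = 1.9675
ρ_SOR = ω* − 1 ≈ 0.9675.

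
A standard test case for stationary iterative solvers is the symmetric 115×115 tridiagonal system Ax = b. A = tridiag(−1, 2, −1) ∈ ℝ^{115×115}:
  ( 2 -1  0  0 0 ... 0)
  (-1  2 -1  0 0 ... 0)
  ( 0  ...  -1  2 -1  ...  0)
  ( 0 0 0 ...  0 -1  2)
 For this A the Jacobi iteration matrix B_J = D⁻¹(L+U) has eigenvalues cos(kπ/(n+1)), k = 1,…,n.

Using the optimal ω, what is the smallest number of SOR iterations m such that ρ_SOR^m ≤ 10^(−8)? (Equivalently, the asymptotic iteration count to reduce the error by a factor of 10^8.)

m = 341

ρ_J = max_k |cos(kπ/116)| = cos(π/116) = 0.9996333
√(1−ρ_J²) simplifies to sin(π/116) = 0.0270794.
[ω*] 2 ÷ (1 + 0.0270794) = 2 ÷ 1.0270794 = 1.9472691.
and ρ(B_{ω*}) = 1.9472691 − 1 = 0.9472691.
ρ_SOR^m ≤ 10^(−8) ⇔ m ≥ 8·ln10/(−ln 0.9472691) = 18.4207/0.0541721 = 340.040; m = ⌈340.040⌉ = 341.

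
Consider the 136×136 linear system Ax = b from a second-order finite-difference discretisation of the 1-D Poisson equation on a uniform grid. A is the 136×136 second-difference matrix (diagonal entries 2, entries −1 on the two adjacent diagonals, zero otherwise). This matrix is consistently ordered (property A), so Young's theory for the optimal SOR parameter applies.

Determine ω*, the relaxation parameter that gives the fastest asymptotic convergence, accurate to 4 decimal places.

ω* = 1.9552

[ρ_J] n=136: ρ(B_J) = cos(π/(n+1)) = cos(π/137) = 0.9997.
1 − cos²(π/137) = sin²(π/137) ⇒ √(1−ρ_J²) = sin(π/137) = 0.02293.
ω* = 2/(1+0.02293) = 1.9552
ρ(B_{ω*}) = ω*−1 = 0.9552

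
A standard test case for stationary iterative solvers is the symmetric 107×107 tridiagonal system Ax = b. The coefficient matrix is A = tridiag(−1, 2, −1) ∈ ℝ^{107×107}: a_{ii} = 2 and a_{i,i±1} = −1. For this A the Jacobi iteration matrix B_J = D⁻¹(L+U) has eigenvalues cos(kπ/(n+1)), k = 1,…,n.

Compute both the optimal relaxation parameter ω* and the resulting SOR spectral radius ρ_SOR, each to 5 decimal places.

[ρ_J] n=107: ρ(B_J) = cos(π/(n+1)) = cos(π/108) = 0.99958.
√(1 − cos²(π/108)) = sin(π/108) ≈ 0.029085.
ω* = 2/(1 + 0.029085) = 2/1.029085 = 1.94347.
ρ(B_{ω*}) = ω*−1 = 0.94347

ω* = 1.94347, ρ_SOR = 0.94347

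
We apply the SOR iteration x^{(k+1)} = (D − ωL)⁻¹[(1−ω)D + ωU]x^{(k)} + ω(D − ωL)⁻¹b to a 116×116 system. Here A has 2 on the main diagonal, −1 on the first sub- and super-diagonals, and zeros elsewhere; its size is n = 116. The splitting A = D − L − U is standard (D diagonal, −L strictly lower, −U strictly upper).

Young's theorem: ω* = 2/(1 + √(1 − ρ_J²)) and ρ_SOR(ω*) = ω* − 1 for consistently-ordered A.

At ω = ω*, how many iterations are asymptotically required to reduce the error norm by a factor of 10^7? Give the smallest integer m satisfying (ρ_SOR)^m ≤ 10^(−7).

B_J for the 116×116 system has eigenvalues cos(kπ/117); ρ_J = cos(π/117) = 0.9996395.
√(1−ρ_J²) = |sin(π/117)| = 0.0268480
ω* = 2/(1 + 0.0268480) = 2/1.0268480 = 1.9477079.
At ω = 1.9477079 every |λ(B_ω)| = ω−1, so ρ_SOR = 0.9477079.
For 7 digits: m = 7·ln10 / (−ln 0.9477079) = 16.1181/0.0537089 = 300.101; round up → m = 301.

m = 301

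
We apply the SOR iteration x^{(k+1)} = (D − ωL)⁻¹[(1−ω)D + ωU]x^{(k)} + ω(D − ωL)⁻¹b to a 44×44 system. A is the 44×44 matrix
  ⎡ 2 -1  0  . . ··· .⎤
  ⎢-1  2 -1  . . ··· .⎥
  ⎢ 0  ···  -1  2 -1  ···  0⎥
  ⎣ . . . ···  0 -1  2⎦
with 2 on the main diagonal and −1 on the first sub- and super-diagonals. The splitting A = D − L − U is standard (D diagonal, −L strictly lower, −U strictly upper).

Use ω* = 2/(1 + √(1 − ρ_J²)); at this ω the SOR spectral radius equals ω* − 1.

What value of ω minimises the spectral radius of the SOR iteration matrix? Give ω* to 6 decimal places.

n=44: λ(B_J) = 1 − λ(A)/2 = cos(kπ/45); k=1 gives ρ_J = 0.997564.
√(1−ρ_J²) = |sin(π/45)| = 0.0697565
ω* = 2 / (1 + 0.0697565) = 2 / 1.0697565 ≈ 1.869584.
ρ(B_{ω*}) = ω*−1 = 0.869584

ω* = 1.869584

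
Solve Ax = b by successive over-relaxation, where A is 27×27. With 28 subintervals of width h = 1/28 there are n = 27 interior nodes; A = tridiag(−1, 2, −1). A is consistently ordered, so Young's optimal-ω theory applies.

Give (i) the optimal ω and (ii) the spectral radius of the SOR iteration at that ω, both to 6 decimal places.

With n=27, ρ(Jacobi) = cos(π/28) = 0.993712.
√(1−ρ_J²) simplifies to sin(π/28) = 0.1119645.
Then 2/(1+√(1−ρ_J²)) = 2/(1+0.1119645); ω* = 2/1.1119645 = 1.798619.
and ρ(B_{ω*}) = 1.798619 − 1 = 0.798619.

ω* = 1.798619, ρ_SOR = 0.798619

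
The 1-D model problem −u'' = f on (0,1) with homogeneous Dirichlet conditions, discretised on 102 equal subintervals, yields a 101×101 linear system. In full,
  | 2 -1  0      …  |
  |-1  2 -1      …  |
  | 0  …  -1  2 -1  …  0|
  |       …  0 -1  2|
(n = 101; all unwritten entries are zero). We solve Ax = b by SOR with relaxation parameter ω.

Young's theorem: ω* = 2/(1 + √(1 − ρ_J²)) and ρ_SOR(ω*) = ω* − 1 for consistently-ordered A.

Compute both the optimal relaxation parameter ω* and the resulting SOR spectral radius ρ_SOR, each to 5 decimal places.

ω* = 1.94025, ρ_SOR = 0.94025

spectrum of D⁻¹(L+U) = {cos(kπ/102) : 1≤k≤101}; ρ_J = cos(π/102) = 0.99953.
√(1−ρ_J²) = |sin(π/102)| = 0.030795
ω* = 2/(1+0.030795) = 1.94025
Hence ρ(B_{ω*}) = 1.94025 − 1 = 0.94025.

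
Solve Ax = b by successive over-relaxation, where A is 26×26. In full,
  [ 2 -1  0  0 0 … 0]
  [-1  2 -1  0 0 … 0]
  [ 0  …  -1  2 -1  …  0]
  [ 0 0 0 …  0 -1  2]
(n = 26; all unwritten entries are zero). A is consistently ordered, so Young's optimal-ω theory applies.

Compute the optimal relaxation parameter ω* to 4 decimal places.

ω* = 1.7920

[ρ_J] n=26: ρ(B_J) = cos(π/(n+1)) = cos(π/27) = 0.9932.
√(1 − cos²(π/27)) = sin(π/27) ≈ 0.11609.
[ω*] 2 ÷ (1 + 0.11609) = 2 ÷ 1.11609 = 1.7920.
ρ_SOR = ω* − 1 = 1.7920 − 1 = 0.7920.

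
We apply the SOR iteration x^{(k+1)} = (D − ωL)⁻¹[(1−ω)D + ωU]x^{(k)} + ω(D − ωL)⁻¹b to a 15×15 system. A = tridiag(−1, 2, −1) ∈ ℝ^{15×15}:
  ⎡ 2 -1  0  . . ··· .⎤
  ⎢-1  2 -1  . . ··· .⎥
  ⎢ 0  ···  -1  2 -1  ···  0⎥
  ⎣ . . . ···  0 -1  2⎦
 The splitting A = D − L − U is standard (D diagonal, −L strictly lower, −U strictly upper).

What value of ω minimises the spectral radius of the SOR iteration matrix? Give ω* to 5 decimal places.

ω* = 1.67351

ρ_J = max_k |cos(kπ/16)| = cos(π/16) = 0.98079
1 − cos²(π/16) = sin²(π/16) ⇒ √(1−ρ_J²) = sin(π/16) = 0.195090.
Young: ω* = 2/(1+√(1−ρ_J²)) = 2/(1+0.195090) = 2/1.195090 = 1.67351.
[ρ_SOR] ω* − 1 = 0.67351.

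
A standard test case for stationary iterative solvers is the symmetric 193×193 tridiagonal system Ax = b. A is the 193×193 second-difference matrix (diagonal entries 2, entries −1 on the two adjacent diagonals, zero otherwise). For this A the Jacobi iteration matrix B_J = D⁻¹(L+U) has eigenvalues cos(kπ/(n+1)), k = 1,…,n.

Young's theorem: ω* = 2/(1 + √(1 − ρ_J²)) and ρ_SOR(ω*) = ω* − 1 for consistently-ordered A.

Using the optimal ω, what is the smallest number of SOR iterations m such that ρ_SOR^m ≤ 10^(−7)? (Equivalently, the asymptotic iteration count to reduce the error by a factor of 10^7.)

m = 498

spectrum of D⁻¹(L+U) = {cos(kπ/194) : 1≤k≤193}; ρ_J = cos(π/194) = 0.9998689.
√(1 − cos²(π/194)) = sin(π/194) ≈ 0.0161931.
ω* = 2/(1 + 0.0161931) = 2/1.0161931 = 1.9681299.
ρ_SOR = ω* − 1 = 1.9681299 − 1 = 0.9681299.
Need (0.9681299)^m ≤ 10^(−7): m ≥ 7·ln10/|ln 0.9681299| = 16.1181/0.032389 = 497.641 ⇒ m = 498.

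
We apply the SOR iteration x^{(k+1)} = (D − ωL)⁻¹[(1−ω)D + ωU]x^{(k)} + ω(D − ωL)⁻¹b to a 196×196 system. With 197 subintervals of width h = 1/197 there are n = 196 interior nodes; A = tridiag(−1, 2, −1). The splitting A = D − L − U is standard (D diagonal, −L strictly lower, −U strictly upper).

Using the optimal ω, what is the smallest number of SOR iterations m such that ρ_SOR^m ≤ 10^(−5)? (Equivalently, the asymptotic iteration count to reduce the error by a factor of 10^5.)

[ρ_J] n=196: ρ(B_J) = cos(π/(n+1)) = cos(π/197) = 0.9998728.
√(1−ρ_J²) simplifies to sin(π/197) = 0.0159465.
Then 2/(1+√(1−ρ_J²)) = 2/(1+0.0159465); ω* = 2/1.0159465 = 1.9686076.
[ρ_SOR] ω* − 1 = 0.9686076.
5·ln10 = 11.5129; −ln(0.9686076) = 0.0318957; m = ⌈11.5129/0.0318957⌉ = ⌈360.955⌉ = 361.

m = 361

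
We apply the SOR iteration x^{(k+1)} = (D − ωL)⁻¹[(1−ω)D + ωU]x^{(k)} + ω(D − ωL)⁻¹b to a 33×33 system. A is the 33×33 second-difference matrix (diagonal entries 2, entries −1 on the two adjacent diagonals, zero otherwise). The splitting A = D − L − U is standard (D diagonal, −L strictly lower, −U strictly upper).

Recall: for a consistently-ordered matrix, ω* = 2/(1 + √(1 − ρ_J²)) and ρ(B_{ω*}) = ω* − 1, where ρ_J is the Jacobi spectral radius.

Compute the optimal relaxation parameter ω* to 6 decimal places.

ω* = 1.831052

spectrum of D⁻¹(L+U) = {cos(kπ/34) : 1≤k≤33}; ρ_J = cos(π/34) = 0.995734.
√(1−ρ_J²) = |sin(π/34)| = 0.0922684
So ω* = 2/1.0922684 = 1.831052 (Young).
ρ_SOR = ω* − 1 ≈ 0.831052.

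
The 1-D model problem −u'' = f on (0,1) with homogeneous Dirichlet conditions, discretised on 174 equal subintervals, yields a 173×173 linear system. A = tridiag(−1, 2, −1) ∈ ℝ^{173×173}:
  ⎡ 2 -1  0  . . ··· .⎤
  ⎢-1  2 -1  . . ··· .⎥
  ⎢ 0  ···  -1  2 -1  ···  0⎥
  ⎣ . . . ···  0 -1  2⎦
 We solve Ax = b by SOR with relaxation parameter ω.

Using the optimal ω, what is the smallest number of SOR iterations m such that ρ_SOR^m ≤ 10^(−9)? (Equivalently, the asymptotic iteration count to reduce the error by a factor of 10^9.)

m = 574

B_J for the 173×173 system has eigenvalues cos(kπ/174); ρ_J = cos(π/174) = 0.9998370.
root = sin(π/174) = 0.0180541  (since 1−cos² = sin²).
ω* = 2/(1+0.0180541) = 1.9645321
Hence ρ(B_{ω*}) = 1.9645321 − 1 = 0.9645321.
ρ_SOR^m ≤ 10^(−9) ⇔ m ≥ 9·ln10/(−ln 0.9645321) = 20.7233/0.0361122 = 573.859; m = ⌈573.859⌉ = 574.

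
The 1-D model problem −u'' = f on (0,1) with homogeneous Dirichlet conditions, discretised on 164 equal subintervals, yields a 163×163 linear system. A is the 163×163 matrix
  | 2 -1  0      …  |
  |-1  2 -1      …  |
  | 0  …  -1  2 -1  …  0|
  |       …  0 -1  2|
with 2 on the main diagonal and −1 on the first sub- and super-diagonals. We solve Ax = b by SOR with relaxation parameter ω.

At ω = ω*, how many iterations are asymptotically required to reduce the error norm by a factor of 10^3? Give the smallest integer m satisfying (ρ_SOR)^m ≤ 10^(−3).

With n=163, ρ(Jacobi) = cos(π/164) = 0.9998165.
1 − cos²(π/164) = sin²(π/164) ⇒ √(1−ρ_J²) = sin(π/164) = 0.0191549.
ω* = 2 / (1 + 0.0191549) = 2 / 1.0191549 ≈ 1.9624102.
[ρ_SOR] ω* − 1 = 0.9624102.
For 3 digits: m = 3·ln10 / (−ln 0.9624102) = 6.90776/0.0383145 = 180.291; round up → m = 181.

m = 181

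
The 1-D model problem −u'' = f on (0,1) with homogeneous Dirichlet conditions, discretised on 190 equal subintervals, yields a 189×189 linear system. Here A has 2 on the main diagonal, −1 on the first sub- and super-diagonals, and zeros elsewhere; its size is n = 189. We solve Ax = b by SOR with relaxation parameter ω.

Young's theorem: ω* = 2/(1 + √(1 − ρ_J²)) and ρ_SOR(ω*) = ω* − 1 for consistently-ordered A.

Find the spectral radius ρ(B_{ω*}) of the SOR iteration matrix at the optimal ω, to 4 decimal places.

n=189: λ(B_J) = 1 − λ(A)/2 = cos(kπ/190); k=1 gives ρ_J = 0.9999.
root = sin(π/190) = 0.01653  (since 1−cos² = sin²).
So ω* = 2/1.01653 = 1.9675 (Young).
[ρ_SOR] ω* − 1 = 0.9675.

ρ_SOR = 0.9675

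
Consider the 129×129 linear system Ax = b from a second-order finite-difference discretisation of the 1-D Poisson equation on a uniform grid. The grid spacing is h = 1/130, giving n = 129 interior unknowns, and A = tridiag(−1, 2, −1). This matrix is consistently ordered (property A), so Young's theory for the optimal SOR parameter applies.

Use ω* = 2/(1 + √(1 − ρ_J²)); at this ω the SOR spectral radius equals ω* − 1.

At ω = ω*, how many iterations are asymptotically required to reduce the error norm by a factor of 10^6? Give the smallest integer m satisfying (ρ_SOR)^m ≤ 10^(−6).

[ρ_J] n=129: ρ(B_J) = cos(π/(n+1)) = cos(π/130) = 0.9997080.
root = sin(π/130) = 0.0241637  (since 1−cos² = sin²).
[ω*] 2 ÷ (1 + 0.0241637) = 2 ÷ 1.0241637 = 1.9528128.
ρ_SOR = ω* − 1 ≈ 0.9528128.
For 6 digits: m = 6·ln10 / (−ln 0.9528128) = 13.8155/0.0483368 = 285.817; round up → m = 286.

m = 286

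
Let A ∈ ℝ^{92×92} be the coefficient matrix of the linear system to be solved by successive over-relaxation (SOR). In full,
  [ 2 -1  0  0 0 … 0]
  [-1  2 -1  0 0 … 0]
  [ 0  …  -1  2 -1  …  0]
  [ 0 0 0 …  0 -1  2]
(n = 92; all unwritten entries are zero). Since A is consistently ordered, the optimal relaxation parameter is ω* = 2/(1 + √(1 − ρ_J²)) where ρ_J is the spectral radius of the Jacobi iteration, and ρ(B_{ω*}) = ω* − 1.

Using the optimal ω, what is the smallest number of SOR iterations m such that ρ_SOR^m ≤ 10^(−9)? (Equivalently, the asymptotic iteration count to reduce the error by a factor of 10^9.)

m = 307

With n=92, ρ(Jacobi) = cos(π/93) = 0.9994295.
√(1 − cos²(π/93)) = sin(π/93) ≈ 0.0337741.
ω* = 2/(1+0.0337741) = 1.9346586
ρ_SOR = ω* − 1 ≈ 0.9346586.
Need (0.9346586)^m ≤ 10^(−9): m ≥ 9·ln10/|ln 0.9346586| = 20.7233/0.067574 = 306.676 ⇒ m = 307.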